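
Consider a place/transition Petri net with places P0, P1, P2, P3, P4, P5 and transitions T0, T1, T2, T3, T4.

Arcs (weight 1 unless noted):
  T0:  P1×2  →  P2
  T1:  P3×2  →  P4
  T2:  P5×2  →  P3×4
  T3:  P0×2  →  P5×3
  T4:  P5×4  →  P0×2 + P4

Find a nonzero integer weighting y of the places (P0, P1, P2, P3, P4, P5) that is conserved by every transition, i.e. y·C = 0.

y = (P0:0, P1:1, P2:2, P3:0, P4:0, P5:0)

Incidence matrix C (rows=places, cols=transitions):
       T0   T1   T2   T3   T4
   P0   0    0    0   -2    2
   P1  -2    0    0    0    0
   P2   1    0    0    0    0
   P3   0   -2    4    0    0
   P4   0    1    0    0    1
   P5   0    0   -2    3   -4

Candidate y = [0, 1, 2, 0, 0, 0]; check y·C column-wise:
  col T0: 1·-2 + 2·1 = 0
  col T1: 1·0 + 2·0 + 0·-2 + 0·1 = 0
  col T2: 1·0 + 2·0 + 0·4 + 0·-2 = 0
  col T3: 0·-2 + 1·0 + 2·0 + 0·3 = 0
  col T4: 0·2 + 1·0 + 2·0 + 0·1 + 0·-4 = 0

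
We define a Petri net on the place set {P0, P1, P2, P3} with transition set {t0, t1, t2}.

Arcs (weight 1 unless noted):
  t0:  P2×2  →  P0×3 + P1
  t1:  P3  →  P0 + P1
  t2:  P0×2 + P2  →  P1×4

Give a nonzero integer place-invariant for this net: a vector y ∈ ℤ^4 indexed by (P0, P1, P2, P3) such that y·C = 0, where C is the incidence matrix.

Incidence matrix C (rows=places, cols=transitions):
       t0   t1   t2
   P0   3    1   -2
   P1   1    1    4
   P2  -2    0   -1
   P3   0   -1    0

Candidate y = [1, 1, 2, 2]; check y·C column-wise:
  col t0: 1·3 + 1·1 + 2·-2 + 2·0 = 0
  col t1: 1·1 + 1·1 + 2·0 + 2·-1 = 0
  col t2: 1·-2 + 1·4 + 2·-1 + 2·0 = 0

y = (P0:1, P1:1, P2:2, P3:2)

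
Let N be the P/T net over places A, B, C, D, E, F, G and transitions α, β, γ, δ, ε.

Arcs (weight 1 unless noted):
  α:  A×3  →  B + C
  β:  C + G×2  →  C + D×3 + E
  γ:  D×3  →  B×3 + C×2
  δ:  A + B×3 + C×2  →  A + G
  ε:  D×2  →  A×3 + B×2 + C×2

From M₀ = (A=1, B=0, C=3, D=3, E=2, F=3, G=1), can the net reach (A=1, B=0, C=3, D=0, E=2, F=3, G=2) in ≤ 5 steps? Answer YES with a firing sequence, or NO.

YES — reachable via ⟨γ, δ⟩ (2 firings)

step 1: fire γ:  (A=1, B=0, C=3, D=3, E=2, F=3, G=1) → (A=1, B=3, C=5, D=0, E=2, F=3, G=1)
step 2: fire δ:  (A=1, B=3, C=5, D=0, E=2, F=3, G=1) → (A=1, B=0, C=3, D=0, E=2, F=3, G=2)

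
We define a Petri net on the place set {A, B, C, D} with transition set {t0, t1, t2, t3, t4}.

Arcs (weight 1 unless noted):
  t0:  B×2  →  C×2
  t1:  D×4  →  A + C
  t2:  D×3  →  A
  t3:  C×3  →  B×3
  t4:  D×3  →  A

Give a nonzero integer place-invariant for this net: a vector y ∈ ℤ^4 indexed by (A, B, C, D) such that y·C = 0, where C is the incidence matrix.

Incidence matrix C (rows=places, cols=transitions):
       t0   t1   t2   t3   t4
    A   0    1    1    0    1
    B  -2    0    0    3    0
    C   2    1    0   -3    0
    D   0   -4   -3    0   -3

Candidate y = [3, 1, 1, 1]; check y·C column-wise:
  col t0: 3·0 + 1·-2 + 1·2 + 1·0 = 0
  col t1: 3·1 + 1·0 + 1·1 + 1·-4 = 0
  col t2: 3·1 + 1·0 + 1·0 + 1·-3 = 0
  col t3: 3·0 + 1·3 + 1·-3 + 1·0 = 0
  col t4: 3·1 + 1·0 + 1·0 + 1·-3 = 0

y = (A:3, B:1, C:1, D:1)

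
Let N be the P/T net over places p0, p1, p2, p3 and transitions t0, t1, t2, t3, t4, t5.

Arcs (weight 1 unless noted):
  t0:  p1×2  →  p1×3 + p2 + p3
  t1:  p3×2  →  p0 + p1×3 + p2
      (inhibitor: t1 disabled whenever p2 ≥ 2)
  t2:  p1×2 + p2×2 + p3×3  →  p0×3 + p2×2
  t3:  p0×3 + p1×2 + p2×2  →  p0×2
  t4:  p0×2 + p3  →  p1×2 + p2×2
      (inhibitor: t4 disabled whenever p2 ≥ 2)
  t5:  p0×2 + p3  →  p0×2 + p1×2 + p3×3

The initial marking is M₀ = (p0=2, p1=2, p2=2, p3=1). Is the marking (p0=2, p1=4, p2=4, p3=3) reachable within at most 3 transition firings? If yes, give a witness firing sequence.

YES — reachable via ⟨t0, t0⟩ (2 firings)

step 1: fire t0:  (p0=2, p1=2, p2=2, p3=1) → (p0=2, p1=3, p2=3, p3=2)
step 2: fire t0:  (p0=2, p1=3, p2=3, p3=2) → (p0=2, p1=4, p2=4, p3=3)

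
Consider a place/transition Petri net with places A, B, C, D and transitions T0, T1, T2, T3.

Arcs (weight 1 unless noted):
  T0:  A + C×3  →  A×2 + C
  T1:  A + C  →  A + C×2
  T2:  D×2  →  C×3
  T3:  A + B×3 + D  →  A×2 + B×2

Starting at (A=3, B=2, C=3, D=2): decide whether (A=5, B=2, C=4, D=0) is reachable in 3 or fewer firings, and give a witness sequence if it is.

NO — not reachable within 3 firings

depth 0: 1 marking
depth 1: 4 markings reached so far
depth 2: 8 markings reached so far
depth 3: 13 markings reached so far
target is not among the 13 markings reachable within 3 steps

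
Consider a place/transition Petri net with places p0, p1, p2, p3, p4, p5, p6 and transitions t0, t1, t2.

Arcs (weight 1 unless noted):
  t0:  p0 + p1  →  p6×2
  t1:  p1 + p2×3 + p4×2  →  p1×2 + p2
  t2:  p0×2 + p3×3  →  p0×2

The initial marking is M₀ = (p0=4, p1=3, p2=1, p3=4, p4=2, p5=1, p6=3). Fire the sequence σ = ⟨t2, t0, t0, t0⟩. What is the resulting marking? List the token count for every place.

step 1: fire t2:  (p0=4, p1=3, p2=1, p3=4, p4=2, p5=1, p6=3) → (p0=4, p1=3, p2=1, p3=1, p4=2, p5=1, p6=3)
step 2: fire t0:  (p0=4, p1=3, p2=1, p3=1, p4=2, p5=1, p6=3) → (p0=3, p1=2, p2=1, p3=1, p4=2, p5=1, p6=5)
step 3: fire t0:  (p0=3, p1=2, p2=1, p3=1, p4=2, p5=1, p6=5) → (p0=2, p1=1, p2=1, p3=1, p4=2, p5=1, p6=7)
step 4: fire t0:  (p0=2, p1=1, p2=1, p3=1, p4=2, p5=1, p6=7) → (p0=1, p1=0, p2=1, p3=1, p4=2, p5=1, p6=9)

(p0=1, p1=0, p2=1, p3=1, p4=2, p5=1, p6=9)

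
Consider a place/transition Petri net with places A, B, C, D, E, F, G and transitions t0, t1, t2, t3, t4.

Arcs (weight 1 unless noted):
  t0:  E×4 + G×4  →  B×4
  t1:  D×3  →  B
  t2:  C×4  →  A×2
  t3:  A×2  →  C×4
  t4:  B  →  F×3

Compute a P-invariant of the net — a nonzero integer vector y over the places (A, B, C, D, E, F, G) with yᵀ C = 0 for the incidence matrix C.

y = (A:2, B:0, C:1, D:0, E:0, F:0, G:0)

Incidence matrix C (rows=places, cols=transitions):
       t0   t1   t2   t3   t4
    A   0    0    2   -2    0
    B   4    1    0    0   -1
    C   0    0   -4    4    0
    D   0   -3    0    0    0
    E  -4    0    0    0    0
    F   0    0    0    0    3
    G  -4    0    0    0    0

Candidate y = [2, 0, 1, 0, 0, 0, 0]; check y·C column-wise:
  col t0: 2·0 + 0·4 + 1·0 + 0·-4 + 0·-4 = 0
  col t1: 2·0 + 0·1 + 1·0 + 0·-3 = 0
  col t2: 2·2 + 1·-4 = 0
  col t3: 2·-2 + 1·4 = 0
  col t4: 2·0 + 0·-1 + 1·0 + 0·3 = 0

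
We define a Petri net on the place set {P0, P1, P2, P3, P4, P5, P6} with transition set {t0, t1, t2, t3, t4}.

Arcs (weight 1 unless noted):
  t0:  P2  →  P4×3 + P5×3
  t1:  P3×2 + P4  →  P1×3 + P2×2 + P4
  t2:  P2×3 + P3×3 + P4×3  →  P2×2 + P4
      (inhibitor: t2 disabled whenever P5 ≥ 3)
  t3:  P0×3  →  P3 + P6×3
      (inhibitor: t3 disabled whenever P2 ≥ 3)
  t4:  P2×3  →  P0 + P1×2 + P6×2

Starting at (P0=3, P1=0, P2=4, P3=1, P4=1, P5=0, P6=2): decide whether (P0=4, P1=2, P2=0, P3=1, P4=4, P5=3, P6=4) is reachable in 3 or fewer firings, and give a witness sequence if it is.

YES — reachable via ⟨t0, t4⟩ (2 firings)

step 1: fire t0:  (P0=3, P1=0, P2=4, P3=1, P4=1, P5=0, P6=2) → (P0=3, P1=0, P2=3, P3=1, P4=4, P5=3, P6=2)
step 2: fire t4:  (P0=3, P1=0, P2=3, P3=1, P4=4, P5=3, P6=2) → (P0=4, P1=2, P2=0, P3=1, P4=4, P5=3, P6=4)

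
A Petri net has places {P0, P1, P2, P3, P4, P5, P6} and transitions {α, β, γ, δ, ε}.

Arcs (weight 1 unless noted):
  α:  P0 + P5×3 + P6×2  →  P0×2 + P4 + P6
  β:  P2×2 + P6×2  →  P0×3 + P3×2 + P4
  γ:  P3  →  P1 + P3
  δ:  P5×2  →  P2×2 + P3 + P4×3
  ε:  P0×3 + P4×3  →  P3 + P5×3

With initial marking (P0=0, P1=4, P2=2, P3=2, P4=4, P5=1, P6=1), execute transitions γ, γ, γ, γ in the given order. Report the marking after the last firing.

step 1: fire γ:  (P0=0, P1=4, P2=2, P3=2, P4=4, P5=1, P6=1) → (P0=0, P1=5, P2=2, P3=2, P4=4, P5=1, P6=1)
step 2: fire γ:  (P0=0, P1=5, P2=2, P3=2, P4=4, P5=1, P6=1) → (P0=0, P1=6, P2=2, P3=2, P4=4, P5=1, P6=1)
step 3: fire γ:  (P0=0, P1=6, P2=2, P3=2, P4=4, P5=1, P6=1) → (P0=0, P1=7, P2=2, P3=2, P4=4, P5=1, P6=1)
step 4: fire γ:  (P0=0, P1=7, P2=2, P3=2, P4=4, P5=1, P6=1) → (P0=0, P1=8, P2=2, P3=2, P4=4, P5=1, P6=1)

(P0=0, P1=8, P2=2, P3=2, P4=4, P5=1, P6=1)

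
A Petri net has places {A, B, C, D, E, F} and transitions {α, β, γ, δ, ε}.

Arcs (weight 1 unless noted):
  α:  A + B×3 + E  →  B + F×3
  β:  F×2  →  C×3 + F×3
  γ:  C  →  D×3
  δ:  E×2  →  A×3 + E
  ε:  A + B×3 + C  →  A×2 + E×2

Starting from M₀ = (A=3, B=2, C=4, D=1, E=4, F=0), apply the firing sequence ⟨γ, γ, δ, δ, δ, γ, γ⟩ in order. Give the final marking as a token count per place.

step 1: fire γ:  (A=3, B=2, C=4, D=1, E=4, F=0) → (A=3, B=2, C=3, D=4, E=4, F=0)
step 2: fire γ:  (A=3, B=2, C=3, D=4, E=4, F=0) → (A=3, B=2, C=2, D=7, E=4, F=0)
step 3: fire δ:  (A=3, B=2, C=2, D=7, E=4, F=0) → (A=6, B=2, C=2, D=7, E=3, F=0)
step 4: fire δ:  (A=6, B=2, C=2, D=7, E=3, F=0) → (A=9, B=2, C=2, D=7, E=2, F=0)
step 5: fire δ:  (A=9, B=2, C=2, D=7, E=2, F=0) → (A=12, B=2, C=2, D=7, E=1, F=0)
step 6: fire γ:  (A=12, B=2, C=2, D=7, E=1, F=0) → (A=12, B=2, C=1, D=10, E=1, F=0)
step 7: fire γ:  (A=12, B=2, C=1, D=10, E=1, F=0) → (A=12, B=2, C=0, D=13, E=1, F=0)

(A=12, B=2, C=0, D=13, E=1, F=0)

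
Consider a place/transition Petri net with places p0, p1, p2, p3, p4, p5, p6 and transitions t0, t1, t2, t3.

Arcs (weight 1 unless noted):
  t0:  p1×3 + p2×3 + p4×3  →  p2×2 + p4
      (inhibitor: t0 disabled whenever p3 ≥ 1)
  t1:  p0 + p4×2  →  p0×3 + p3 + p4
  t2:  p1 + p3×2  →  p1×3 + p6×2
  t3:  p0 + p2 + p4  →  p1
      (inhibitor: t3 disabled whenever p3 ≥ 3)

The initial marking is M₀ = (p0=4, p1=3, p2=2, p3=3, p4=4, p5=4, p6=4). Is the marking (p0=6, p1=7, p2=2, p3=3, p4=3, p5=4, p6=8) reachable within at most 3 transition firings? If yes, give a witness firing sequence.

depth 0: 1 marking
depth 1: 3 markings reached so far
depth 2: 6 markings reached so far
depth 3: 11 markings reached so far
target is not among the 11 markings reachable within 3 steps

NO — not reachable within 3 firings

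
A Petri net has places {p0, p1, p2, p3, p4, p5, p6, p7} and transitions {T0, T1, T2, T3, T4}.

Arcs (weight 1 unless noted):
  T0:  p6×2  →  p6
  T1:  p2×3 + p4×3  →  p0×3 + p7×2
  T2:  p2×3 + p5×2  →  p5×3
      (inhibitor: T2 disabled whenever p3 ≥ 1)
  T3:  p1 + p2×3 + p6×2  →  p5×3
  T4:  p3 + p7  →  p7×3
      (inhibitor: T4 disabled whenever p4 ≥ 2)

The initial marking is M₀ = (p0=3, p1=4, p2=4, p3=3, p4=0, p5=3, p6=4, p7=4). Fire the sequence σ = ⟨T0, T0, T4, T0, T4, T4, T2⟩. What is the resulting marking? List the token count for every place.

step 1: fire T0:  (p0=3, p1=4, p2=4, p3=3, p4=0, p5=3, p6=4, p7=4) → (p0=3, p1=4, p2=4, p3=3, p4=0, p5=3, p6=3, p7=4)
step 2: fire T0:  (p0=3, p1=4, p2=4, p3=3, p4=0, p5=3, p6=3, p7=4) → (p0=3, p1=4, p2=4, p3=3, p4=0, p5=3, p6=2, p7=4)
step 3: fire T4:  (p0=3, p1=4, p2=4, p3=3, p4=0, p5=3, p6=2, p7=4) → (p0=3, p1=4, p2=4, p3=2, p4=0, p5=3, p6=2, p7=6)
step 4: fire T0:  (p0=3, p1=4, p2=4, p3=2, p4=0, p5=3, p6=2, p7=6) → (p0=3, p1=4, p2=4, p3=2, p4=0, p5=3, p6=1, p7=6)
step 5: fire T4:  (p0=3, p1=4, p2=4, p3=2, p4=0, p5=3, p6=1, p7=6) → (p0=3, p1=4, p2=4, p3=1, p4=0, p5=3, p6=1, p7=8)
step 6: fire T4:  (p0=3, p1=4, p2=4, p3=1, p4=0, p5=3, p6=1, p7=8) → (p0=3, p1=4, p2=4, p3=0, p4=0, p5=3, p6=1, p7=10)
step 7: fire T2:  (p0=3, p1=4, p2=4, p3=0, p4=0, p5=3, p6=1, p7=10) → (p0=3, p1=4, p2=1, p3=0, p4=0, p5=4, p6=1, p7=10)

(p0=3, p1=4, p2=1, p3=0, p4=0, p5=4, p6=1, p7=10)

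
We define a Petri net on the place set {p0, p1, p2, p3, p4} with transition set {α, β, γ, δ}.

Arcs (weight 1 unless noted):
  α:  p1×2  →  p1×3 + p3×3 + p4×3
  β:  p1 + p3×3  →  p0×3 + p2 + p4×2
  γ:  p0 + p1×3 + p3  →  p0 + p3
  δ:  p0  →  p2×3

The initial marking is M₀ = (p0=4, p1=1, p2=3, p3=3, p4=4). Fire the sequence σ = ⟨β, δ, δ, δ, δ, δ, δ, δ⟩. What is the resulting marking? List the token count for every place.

(p0=0, p1=0, p2=25, p3=0, p4=6)

step 1: fire β:  (p0=4, p1=1, p2=3, p3=3, p4=4) → (p0=7, p1=0, p2=4, p3=0, p4=6)
step 2: fire δ:  (p0=7, p1=0, p2=4, p3=0, p4=6) → (p0=6, p1=0, p2=7, p3=0, p4=6)
step 3: fire δ:  (p0=6, p1=0, p2=7, p3=0, p4=6) → (p0=5, p1=0, p2=10, p3=0, p4=6)
step 4: fire δ:  (p0=5, p1=0, p2=10, p3=0, p4=6) → (p0=4, p1=0, p2=13, p3=0, p4=6)
step 5: fire δ:  (p0=4, p1=0, p2=13, p3=0, p4=6) → (p0=3, p1=0, p2=16, p3=0, p4=6)
step 6: fire δ:  (p0=3, p1=0, p2=16, p3=0, p4=6) → (p0=2, p1=0, p2=19, p3=0, p4=6)
step 7: fire δ:  (p0=2, p1=0, p2=19, p3=0, p4=6) → (p0=1, p1=0, p2=22, p3=0, p4=6)
step 8: fire δ:  (p0=1, p1=0, p2=22, p3=0, p4=6) → (p0=0, p1=0, p2=25, p3=0, p4=6)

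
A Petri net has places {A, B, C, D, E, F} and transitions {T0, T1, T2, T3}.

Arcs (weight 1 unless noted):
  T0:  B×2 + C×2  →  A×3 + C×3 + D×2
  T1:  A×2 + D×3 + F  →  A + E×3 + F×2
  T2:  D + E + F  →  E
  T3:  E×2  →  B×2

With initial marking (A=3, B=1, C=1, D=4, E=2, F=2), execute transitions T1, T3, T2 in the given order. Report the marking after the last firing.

step 1: fire T1:  (A=3, B=1, C=1, D=4, E=2, F=2) → (A=2, B=1, C=1, D=1, E=5, F=3)
step 2: fire T3:  (A=2, B=1, C=1, D=1, E=5, F=3) → (A=2, B=3, C=1, D=1, E=3, F=3)
step 3: fire T2:  (A=2, B=3, C=1, D=1, E=3, F=3) → (A=2, B=3, C=1, D=0, E=3, F=2)

(A=2, B=3, C=1, D=0, E=3, F=2)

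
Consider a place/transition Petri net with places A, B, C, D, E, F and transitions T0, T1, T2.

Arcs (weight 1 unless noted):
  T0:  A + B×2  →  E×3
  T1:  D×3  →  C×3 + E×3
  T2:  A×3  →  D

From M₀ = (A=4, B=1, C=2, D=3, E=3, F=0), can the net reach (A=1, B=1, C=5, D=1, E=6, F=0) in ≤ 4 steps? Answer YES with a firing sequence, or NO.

step 1: fire T1:  (A=4, B=1, C=2, D=3, E=3, F=0) → (A=4, B=1, C=5, D=0, E=6, F=0)
step 2: fire T2:  (A=4, B=1, C=5, D=0, E=6, F=0) → (A=1, B=1, C=5, D=1, E=6, F=0)

YES — reachable via ⟨T1, T2⟩ (2 firings)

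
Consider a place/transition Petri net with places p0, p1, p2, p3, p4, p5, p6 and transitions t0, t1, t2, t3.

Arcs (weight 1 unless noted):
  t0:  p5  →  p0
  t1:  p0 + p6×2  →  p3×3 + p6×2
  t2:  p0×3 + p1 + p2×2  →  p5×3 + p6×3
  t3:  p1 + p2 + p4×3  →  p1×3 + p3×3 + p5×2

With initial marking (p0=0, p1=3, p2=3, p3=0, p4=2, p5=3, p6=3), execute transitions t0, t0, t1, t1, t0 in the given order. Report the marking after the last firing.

step 1: fire t0:  (p0=0, p1=3, p2=3, p3=0, p4=2, p5=3, p6=3) → (p0=1, p1=3, p2=3, p3=0, p4=2, p5=2, p6=3)
step 2: fire t0:  (p0=1, p1=3, p2=3, p3=0, p4=2, p5=2, p6=3) → (p0=2, p1=3, p2=3, p3=0, p4=2, p5=1, p6=3)
step 3: fire t1:  (p0=2, p1=3, p2=3, p3=0, p4=2, p5=1, p6=3) → (p0=1, p1=3, p2=3, p3=3, p4=2, p5=1, p6=3)
step 4: fire t1:  (p0=1, p1=3, p2=3, p3=3, p4=2, p5=1, p6=3) → (p0=0, p1=3, p2=3, p3=6, p4=2, p5=1, p6=3)
step 5: fire t0:  (p0=0, p1=3, p2=3, p3=6, p4=2, p5=1, p6=3) → (p0=1, p1=3, p2=3, p3=6, p4=2, p5=0, p6=3)

(p0=1, p1=3, p2=3, p3=6, p4=2, p5=0, p6=3)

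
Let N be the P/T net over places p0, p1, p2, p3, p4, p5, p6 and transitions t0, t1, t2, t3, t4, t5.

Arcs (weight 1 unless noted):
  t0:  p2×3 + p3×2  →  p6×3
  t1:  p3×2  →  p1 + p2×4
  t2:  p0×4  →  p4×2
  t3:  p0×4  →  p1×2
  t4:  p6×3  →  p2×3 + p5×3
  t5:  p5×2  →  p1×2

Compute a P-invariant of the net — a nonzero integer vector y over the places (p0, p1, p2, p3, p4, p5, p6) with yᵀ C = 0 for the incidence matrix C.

y = (p0:1, p1:2, p2:1, p3:3, p4:2, p5:2, p6:3)

Incidence matrix C (rows=places, cols=transitions):
       t0   t1   t2   t3   t4   t5
   p0   0    0   -4   -4    0    0
   p1   0    1    0    2    0    2
   p2  -3    4    0    0    3    0
   p3  -2   -2    0    0    0    0
   p4   0    0    2    0    0    0
   p5   0    0    0    0    3   -2
   p6   3    0    0    0   -3    0

Candidate y = [1, 2, 1, 3, 2, 2, 3]; check y·C column-wise:
  col t0: 1·0 + 2·0 + 1·-3 + 3·-2 + 2·0 + 2·0 + 3·3 = 0
  col t1: 1·0 + 2·1 + 1·4 + 3·-2 + 2·0 + 2·0 + 3·0 = 0
  col t2: 1·-4 + 2·0 + 1·0 + 3·0 + 2·2 + 2·0 + 3·0 = 0
  col t3: 1·-4 + 2·2 + 1·0 + 3·0 + 2·0 + 2·0 + 3·0 = 0
  col t4: 1·0 + 2·0 + 1·3 + 3·0 + 2·0 + 2·3 + 3·-3 = 0
  col t5: 1·0 + 2·2 + 1·0 + 3·0 + 2·0 + 2·-2 + 3·0 = 0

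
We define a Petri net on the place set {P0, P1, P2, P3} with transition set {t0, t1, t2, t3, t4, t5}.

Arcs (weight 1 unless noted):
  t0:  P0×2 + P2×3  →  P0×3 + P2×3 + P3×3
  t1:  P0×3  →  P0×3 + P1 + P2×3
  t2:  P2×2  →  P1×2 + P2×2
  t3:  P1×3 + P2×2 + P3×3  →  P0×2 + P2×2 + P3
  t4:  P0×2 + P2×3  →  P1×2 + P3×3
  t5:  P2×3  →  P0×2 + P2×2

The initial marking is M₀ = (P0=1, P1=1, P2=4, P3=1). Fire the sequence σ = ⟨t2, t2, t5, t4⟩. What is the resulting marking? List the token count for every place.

(P0=1, P1=7, P2=0, P3=4)

step 1: fire t2:  (P0=1, P1=1, P2=4, P3=1) → (P0=1, P1=3, P2=4, P3=1)
step 2: fire t2:  (P0=1, P1=3, P2=4, P3=1) → (P0=1, P1=5, P2=4, P3=1)
step 3: fire t5:  (P0=1, P1=5, P2=4, P3=1) → (P0=3, P1=5, P2=3, P3=1)
step 4: fire t4:  (P0=3, P1=5, P2=3, P3=1) → (P0=1, P1=7, P2=0, P3=4)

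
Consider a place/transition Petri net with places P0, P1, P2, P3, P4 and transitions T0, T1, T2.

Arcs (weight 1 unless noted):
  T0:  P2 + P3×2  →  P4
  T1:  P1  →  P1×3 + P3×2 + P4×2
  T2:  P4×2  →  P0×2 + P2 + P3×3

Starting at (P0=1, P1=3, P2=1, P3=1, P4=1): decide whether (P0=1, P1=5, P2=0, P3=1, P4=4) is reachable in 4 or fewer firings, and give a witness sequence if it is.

step 1: fire T1:  (P0=1, P1=3, P2=1, P3=1, P4=1) → (P0=1, P1=5, P2=1, P3=3, P4=3)
step 2: fire T0:  (P0=1, P1=5, P2=1, P3=3, P4=3) → (P0=1, P1=5, P2=0, P3=1, P4=4)

YES — reachable via ⟨T1, T0⟩ (2 firings)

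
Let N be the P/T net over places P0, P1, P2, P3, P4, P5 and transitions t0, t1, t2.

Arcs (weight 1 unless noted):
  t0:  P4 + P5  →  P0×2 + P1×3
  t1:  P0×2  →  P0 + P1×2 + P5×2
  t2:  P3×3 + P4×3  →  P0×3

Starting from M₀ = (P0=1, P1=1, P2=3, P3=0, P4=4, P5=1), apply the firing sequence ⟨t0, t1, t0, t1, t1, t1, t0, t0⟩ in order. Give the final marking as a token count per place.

step 1: fire t0:  (P0=1, P1=1, P2=3, P3=0, P4=4, P5=1) → (P0=3, P1=4, P2=3, P3=0, P4=3, P5=0)
step 2: fire t1:  (P0=3, P1=4, P2=3, P3=0, P4=3, P5=0) → (P0=2, P1=6, P2=3, P3=0, P4=3, P5=2)
step 3: fire t0:  (P0=2, P1=6, P2=3, P3=0, P4=3, P5=2) → (P0=4, P1=9, P2=3, P3=0, P4=2, P5=1)
step 4: fire t1:  (P0=4, P1=9, P2=3, P3=0, P4=2, P5=1) → (P0=3, P1=11, P2=3, P3=0, P4=2, P5=3)
step 5: fire t1:  (P0=3, P1=11, P2=3, P3=0, P4=2, P5=3) → (P0=2, P1=13, P2=3, P3=0, P4=2, P5=5)
step 6: fire t1:  (P0=2, P1=13, P2=3, P3=0, P4=2, P5=5) → (P0=1, P1=15, P2=3, P3=0, P4=2, P5=7)
step 7: fire t0:  (P0=1, P1=15, P2=3, P3=0, P4=2, P5=7) → (P0=3, P1=18, P2=3, P3=0, P4=1, P5=6)
step 8: fire t0:  (P0=3, P1=18, P2=3, P3=0, P4=1, P5=6) → (P0=5, P1=21, P2=3, P3=0, P4=0, P5=5)

(P0=5, P1=21, P2=3, P3=0, P4=0, P5=5)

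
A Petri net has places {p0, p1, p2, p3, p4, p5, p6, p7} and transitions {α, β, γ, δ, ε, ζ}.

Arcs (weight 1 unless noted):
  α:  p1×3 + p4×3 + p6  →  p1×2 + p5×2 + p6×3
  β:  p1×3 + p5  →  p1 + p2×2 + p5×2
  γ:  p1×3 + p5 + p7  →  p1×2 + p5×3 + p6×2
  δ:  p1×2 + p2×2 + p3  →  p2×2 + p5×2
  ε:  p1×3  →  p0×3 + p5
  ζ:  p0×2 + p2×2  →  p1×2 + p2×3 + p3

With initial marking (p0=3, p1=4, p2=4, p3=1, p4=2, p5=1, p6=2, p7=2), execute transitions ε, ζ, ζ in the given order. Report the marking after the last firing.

(p0=2, p1=5, p2=6, p3=3, p4=2, p5=2, p6=2, p7=2)

step 1: fire ε:  (p0=3, p1=4, p2=4, p3=1, p4=2, p5=1, p6=2, p7=2) → (p0=6, p1=1, p2=4, p3=1, p4=2, p5=2, p6=2, p7=2)
step 2: fire ζ:  (p0=6, p1=1, p2=4, p3=1, p4=2, p5=2, p6=2, p7=2) → (p0=4, p1=3, p2=5, p3=2, p4=2, p5=2, p6=2, p7=2)
step 3: fire ζ:  (p0=4, p1=3, p2=5, p3=2, p4=2, p5=2, p6=2, p7=2) → (p0=2, p1=5, p2=6, p3=3, p4=2, p5=2, p6=2, p7=2)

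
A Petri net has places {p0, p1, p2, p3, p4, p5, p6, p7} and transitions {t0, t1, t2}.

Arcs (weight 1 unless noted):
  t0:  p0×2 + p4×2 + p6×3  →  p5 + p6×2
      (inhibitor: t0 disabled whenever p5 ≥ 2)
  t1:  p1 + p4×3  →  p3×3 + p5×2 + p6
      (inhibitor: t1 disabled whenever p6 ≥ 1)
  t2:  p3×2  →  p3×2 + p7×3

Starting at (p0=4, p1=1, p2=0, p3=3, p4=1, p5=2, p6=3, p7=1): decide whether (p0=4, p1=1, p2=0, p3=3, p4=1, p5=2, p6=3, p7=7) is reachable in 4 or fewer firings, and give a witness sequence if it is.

YES — reachable via ⟨t2, t2⟩ (2 firings)

step 1: fire t2:  (p0=4, p1=1, p2=0, p3=3, p4=1, p5=2, p6=3, p7=1) → (p0=4, p1=1, p2=0, p3=3, p4=1, p5=2, p6=3, p7=4)
step 2: fire t2:  (p0=4, p1=1, p2=0, p3=3, p4=1, p5=2, p6=3, p7=4) → (p0=4, p1=1, p2=0, p3=3, p4=1, p5=2, p6=3, p7=7)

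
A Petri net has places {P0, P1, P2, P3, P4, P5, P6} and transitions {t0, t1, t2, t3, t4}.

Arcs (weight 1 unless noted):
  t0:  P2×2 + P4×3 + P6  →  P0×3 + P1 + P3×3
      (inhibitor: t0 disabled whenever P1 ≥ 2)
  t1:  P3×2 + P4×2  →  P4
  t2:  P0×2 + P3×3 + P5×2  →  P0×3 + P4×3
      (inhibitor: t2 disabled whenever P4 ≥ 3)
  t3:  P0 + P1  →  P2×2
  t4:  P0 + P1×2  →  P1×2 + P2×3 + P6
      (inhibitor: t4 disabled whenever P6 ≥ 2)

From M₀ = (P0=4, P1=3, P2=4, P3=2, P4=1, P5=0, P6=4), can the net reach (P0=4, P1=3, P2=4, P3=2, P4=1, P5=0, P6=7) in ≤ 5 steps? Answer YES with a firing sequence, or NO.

depth 0: 1 marking
depth 1: 2 markings reached so far
depth 2: 3 markings reached so far
depth 3: 4 markings reached so far
depth 4: 4 markings reached so far
(frontier empty at depth 4; search complete)
target is not among the 4 markings reachable within 5 steps

NO — not reachable within 5 firings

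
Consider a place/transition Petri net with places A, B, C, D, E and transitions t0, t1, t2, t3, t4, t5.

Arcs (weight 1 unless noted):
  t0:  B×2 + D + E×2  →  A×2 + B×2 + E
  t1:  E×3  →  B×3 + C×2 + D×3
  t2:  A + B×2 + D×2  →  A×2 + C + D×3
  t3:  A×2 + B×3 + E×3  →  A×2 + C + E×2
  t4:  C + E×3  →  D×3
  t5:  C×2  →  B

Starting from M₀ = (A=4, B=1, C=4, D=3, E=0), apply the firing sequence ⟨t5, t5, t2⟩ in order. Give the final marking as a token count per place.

(A=5, B=1, C=1, D=4, E=0)

step 1: fire t5:  (A=4, B=1, C=4, D=3, E=0) → (A=4, B=2, C=2, D=3, E=0)
step 2: fire t5:  (A=4, B=2, C=2, D=3, E=0) → (A=4, B=3, C=0, D=3, E=0)
step 3: fire t2:  (A=4, B=3, C=0, D=3, E=0) → (A=5, B=1, C=1, D=4, E=0)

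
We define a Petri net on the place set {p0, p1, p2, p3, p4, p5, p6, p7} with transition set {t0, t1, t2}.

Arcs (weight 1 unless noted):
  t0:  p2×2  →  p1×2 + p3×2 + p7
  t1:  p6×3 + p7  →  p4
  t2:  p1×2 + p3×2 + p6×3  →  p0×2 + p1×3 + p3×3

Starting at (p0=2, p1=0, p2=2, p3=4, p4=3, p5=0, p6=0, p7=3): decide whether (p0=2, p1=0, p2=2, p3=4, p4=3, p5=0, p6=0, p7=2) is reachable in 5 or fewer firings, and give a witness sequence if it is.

depth 0: 1 marking
depth 1: 2 markings reached so far
depth 2: 2 markings reached so far
(frontier empty at depth 2; search complete)
target is not among the 2 markings reachable within 5 steps

NO — not reachable within 5 firings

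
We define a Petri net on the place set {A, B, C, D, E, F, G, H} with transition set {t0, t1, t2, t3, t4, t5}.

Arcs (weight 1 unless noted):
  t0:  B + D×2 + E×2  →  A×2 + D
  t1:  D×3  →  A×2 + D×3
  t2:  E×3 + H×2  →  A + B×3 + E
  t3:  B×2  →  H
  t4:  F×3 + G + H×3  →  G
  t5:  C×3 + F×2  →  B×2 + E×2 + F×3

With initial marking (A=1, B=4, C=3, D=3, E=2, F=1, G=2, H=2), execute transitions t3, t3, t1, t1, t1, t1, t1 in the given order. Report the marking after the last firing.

step 1: fire t3:  (A=1, B=4, C=3, D=3, E=2, F=1, G=2, H=2) → (A=1, B=2, C=3, D=3, E=2, F=1, G=2, H=3)
step 2: fire t3:  (A=1, B=2, C=3, D=3, E=2, F=1, G=2, H=3) → (A=1, B=0, C=3, D=3, E=2, F=1, G=2, H=4)
step 3: fire t1:  (A=1, B=0, C=3, D=3, E=2, F=1, G=2, H=4) → (A=3, B=0, C=3, D=3, E=2, F=1, G=2, H=4)
step 4: fire t1:  (A=3, B=0, C=3, D=3, E=2, F=1, G=2, H=4) → (A=5, B=0, C=3, D=3, E=2, F=1, G=2, H=4)
step 5: fire t1:  (A=5, B=0, C=3, D=3, E=2, F=1, G=2, H=4) → (A=7, B=0, C=3, D=3, E=2, F=1, G=2, H=4)
step 6: fire t1:  (A=7, B=0, C=3, D=3, E=2, F=1, G=2, H=4) → (A=9, B=0, C=3, D=3, E=2, F=1, G=2, H=4)
step 7: fire t1:  (A=9, B=0, C=3, D=3, E=2, F=1, G=2, H=4) → (A=11, B=0, C=3, D=3, E=2, F=1, G=2, H=4)

(A=11, B=0, C=3, D=3, E=2, F=1, G=2, H=4)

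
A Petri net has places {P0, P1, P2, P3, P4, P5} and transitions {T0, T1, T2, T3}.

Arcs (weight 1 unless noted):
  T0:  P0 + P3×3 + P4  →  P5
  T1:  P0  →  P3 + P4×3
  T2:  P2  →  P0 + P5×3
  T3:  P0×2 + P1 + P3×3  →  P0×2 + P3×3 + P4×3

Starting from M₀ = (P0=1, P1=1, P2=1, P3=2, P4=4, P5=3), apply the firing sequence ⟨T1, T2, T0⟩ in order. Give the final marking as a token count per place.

step 1: fire T1:  (P0=1, P1=1, P2=1, P3=2, P4=4, P5=3) → (P0=0, P1=1, P2=1, P3=3, P4=7, P5=3)
step 2: fire T2:  (P0=0, P1=1, P2=1, P3=3, P4=7, P5=3) → (P0=1, P1=1, P2=0, P3=3, P4=7, P5=6)
step 3: fire T0:  (P0=1, P1=1, P2=0, P3=3, P4=7, P5=6) → (P0=0, P1=1, P2=0, P3=0, P4=6, P5=7)

(P0=0, P1=1, P2=0, P3=0, P4=6, P5=7)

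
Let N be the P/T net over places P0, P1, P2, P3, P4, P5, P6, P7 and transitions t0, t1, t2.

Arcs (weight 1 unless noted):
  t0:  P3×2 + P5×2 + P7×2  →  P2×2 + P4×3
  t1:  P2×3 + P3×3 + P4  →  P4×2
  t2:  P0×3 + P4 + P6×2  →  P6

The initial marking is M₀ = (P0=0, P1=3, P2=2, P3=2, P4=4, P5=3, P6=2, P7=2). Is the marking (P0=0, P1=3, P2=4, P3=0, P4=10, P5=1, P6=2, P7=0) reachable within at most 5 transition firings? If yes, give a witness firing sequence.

NO — not reachable within 5 firings

depth 0: 1 marking
depth 1: 2 markings reached so far
depth 2: 2 markings reached so far
(frontier empty at depth 2; search complete)
target is not among the 2 markings reachable within 5 steps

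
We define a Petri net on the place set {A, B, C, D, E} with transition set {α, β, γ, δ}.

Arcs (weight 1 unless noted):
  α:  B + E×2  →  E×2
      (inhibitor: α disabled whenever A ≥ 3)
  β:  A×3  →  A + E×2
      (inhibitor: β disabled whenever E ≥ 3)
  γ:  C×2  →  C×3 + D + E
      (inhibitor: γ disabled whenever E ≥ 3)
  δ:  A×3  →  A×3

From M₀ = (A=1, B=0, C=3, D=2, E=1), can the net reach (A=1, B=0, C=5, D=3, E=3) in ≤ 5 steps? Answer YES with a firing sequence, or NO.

depth 0: 1 marking
depth 1: 2 markings reached so far
depth 2: 3 markings reached so far
depth 3: 3 markings reached so far
(frontier empty at depth 3; search complete)
target is not among the 3 markings reachable within 5 steps

NO — not reachable within 5 firings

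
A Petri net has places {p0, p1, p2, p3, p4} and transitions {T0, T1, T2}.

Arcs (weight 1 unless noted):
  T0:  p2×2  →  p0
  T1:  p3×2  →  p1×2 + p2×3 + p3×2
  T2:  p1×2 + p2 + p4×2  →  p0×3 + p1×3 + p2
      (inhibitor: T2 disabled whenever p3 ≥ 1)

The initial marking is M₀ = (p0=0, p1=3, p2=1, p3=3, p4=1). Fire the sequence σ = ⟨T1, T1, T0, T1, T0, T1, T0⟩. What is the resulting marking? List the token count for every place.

(p0=3, p1=11, p2=7, p3=3, p4=1)

step 1: fire T1:  (p0=0, p1=3, p2=1, p3=3, p4=1) → (p0=0, p1=5, p2=4, p3=3, p4=1)
step 2: fire T1:  (p0=0, p1=5, p2=4, p3=3, p4=1) → (p0=0, p1=7, p2=7, p3=3, p4=1)
step 3: fire T0:  (p0=0, p1=7, p2=7, p3=3, p4=1) → (p0=1, p1=7, p2=5, p3=3, p4=1)
step 4: fire T1:  (p0=1, p1=7, p2=5, p3=3, p4=1) → (p0=1, p1=9, p2=8, p3=3, p4=1)
step 5: fire T0:  (p0=1, p1=9, p2=8, p3=3, p4=1) → (p0=2, p1=9, p2=6, p3=3, p4=1)
step 6: fire T1:  (p0=2, p1=9, p2=6, p3=3, p4=1) → (p0=2, p1=11, p2=9, p3=3, p4=1)
step 7: fire T0:  (p0=2, p1=11, p2=9, p3=3, p4=1) → (p0=3, p1=11, p2=7, p3=3, p4=1)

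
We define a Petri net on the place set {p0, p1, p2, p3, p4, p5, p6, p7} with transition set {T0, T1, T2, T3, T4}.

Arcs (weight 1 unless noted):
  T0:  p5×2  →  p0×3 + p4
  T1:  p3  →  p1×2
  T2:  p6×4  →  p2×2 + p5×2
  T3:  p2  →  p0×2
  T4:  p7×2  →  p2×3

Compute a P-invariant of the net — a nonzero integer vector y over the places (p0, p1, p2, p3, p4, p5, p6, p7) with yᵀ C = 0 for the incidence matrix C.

y = (p0:0, p1:1, p2:0, p3:2, p4:0, p5:0, p6:0, p7:0)

Incidence matrix C (rows=places, cols=transitions):
       T0   T1   T2   T3   T4
   p0   3    0    0    2    0
   p1   0    2    0    0    0
   p2   0    0    2   -1    3
   p3   0   -1    0    0    0
   p4   1    0    0    0    0
   p5  -2    0    2    0    0
   p6   0    0   -4    0    0
   p7   0    0    0    0   -2

Candidate y = [0, 1, 0, 2, 0, 0, 0, 0]; check y·C column-wise:
  col T0: 0·3 + 1·0 + 2·0 + 0·1 + 0·-2 = 0
  col T1: 1·2 + 2·-1 = 0
  col T2: 1·0 + 0·2 + 2·0 + 0·2 + 0·-4 = 0
  col T3: 0·2 + 1·0 + 0·-1 + 2·0 = 0
  col T4: 1·0 + 0·3 + 2·0 + 0·-2 = 0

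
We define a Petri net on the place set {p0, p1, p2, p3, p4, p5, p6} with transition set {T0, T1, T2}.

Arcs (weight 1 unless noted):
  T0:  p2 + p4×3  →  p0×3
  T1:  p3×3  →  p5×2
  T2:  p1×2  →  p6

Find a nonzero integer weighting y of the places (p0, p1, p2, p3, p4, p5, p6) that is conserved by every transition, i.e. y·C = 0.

y = (p0:1, p1:0, p2:3, p3:0, p4:0, p5:0, p6:0)

Incidence matrix C (rows=places, cols=transitions):
       T0   T1   T2
   p0   3    0    0
   p1   0    0   -2
   p2  -1    0    0
   p3   0   -3    0
   p4  -3    0    0
   p5   0    2    0
   p6   0    0    1

Candidate y = [1, 0, 3, 0, 0, 0, 0]; check y·C column-wise:
  col T0: 1·3 + 3·-1 + 0·-3 = 0
  col T1: 1·0 + 3·0 + 0·-3 + 0·2 = 0
  col T2: 1·0 + 0·-2 + 3·0 + 0·1 = 0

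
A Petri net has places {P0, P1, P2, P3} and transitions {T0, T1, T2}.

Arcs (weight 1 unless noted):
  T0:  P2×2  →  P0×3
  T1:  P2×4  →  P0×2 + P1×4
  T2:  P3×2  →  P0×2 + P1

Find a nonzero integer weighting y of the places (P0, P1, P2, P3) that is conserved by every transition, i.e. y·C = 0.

Incidence matrix C (rows=places, cols=transitions):
       T0   T1   T2
   P0   3    2    2
   P1   0    4    1
   P2  -2   -4    0
   P3   0    0   -2

Candidate y = [2, 2, 3, 3]; check y·C column-wise:
  col T0: 2·3 + 2·0 + 3·-2 + 3·0 = 0
  col T1: 2·2 + 2·4 + 3·-4 + 3·0 = 0
  col T2: 2·2 + 2·1 + 3·0 + 3·-2 = 0

y = (P0:2, P1:2, P2:3, P3:3)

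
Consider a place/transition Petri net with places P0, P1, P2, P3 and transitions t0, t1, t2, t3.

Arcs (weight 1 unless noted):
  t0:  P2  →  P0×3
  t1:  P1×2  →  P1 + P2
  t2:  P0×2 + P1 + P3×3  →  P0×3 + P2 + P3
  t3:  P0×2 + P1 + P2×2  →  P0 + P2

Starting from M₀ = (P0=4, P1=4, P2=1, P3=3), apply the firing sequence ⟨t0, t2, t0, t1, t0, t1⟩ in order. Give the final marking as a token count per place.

step 1: fire t0:  (P0=4, P1=4, P2=1, P3=3) → (P0=7, P1=4, P2=0, P3=3)
step 2: fire t2:  (P0=7, P1=4, P2=0, P3=3) → (P0=8, P1=3, P2=1, P3=1)
step 3: fire t0:  (P0=8, P1=3, P2=1, P3=1) → (P0=11, P1=3, P2=0, P3=1)
step 4: fire t1:  (P0=11, P1=3, P2=0, P3=1) → (P0=11, P1=2, P2=1, P3=1)
step 5: fire t0:  (P0=11, P1=2, P2=1, P3=1) → (P0=14, P1=2, P2=0, P3=1)
step 6: fire t1:  (P0=14, P1=2, P2=0, P3=1) → (P0=14, P1=1, P2=1, P3=1)

(P0=14, P1=1, P2=1, P3=1)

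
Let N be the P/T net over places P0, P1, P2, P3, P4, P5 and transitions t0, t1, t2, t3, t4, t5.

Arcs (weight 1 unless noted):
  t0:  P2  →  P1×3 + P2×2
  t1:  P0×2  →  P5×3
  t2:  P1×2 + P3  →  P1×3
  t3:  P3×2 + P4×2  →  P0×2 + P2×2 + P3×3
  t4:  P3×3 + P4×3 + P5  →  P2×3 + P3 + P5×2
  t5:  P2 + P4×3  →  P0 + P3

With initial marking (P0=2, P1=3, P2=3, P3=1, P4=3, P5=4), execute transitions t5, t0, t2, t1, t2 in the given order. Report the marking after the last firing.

step 1: fire t5:  (P0=2, P1=3, P2=3, P3=1, P4=3, P5=4) → (P0=3, P1=3, P2=2, P3=2, P4=0, P5=4)
step 2: fire t0:  (P0=3, P1=3, P2=2, P3=2, P4=0, P5=4) → (P0=3, P1=6, P2=3, P3=2, P4=0, P5=4)
step 3: fire t2:  (P0=3, P1=6, P2=3, P3=2, P4=0, P5=4) → (P0=3, P1=7, P2=3, P3=1, P4=0, P5=4)
step 4: fire t1:  (P0=3, P1=7, P2=3, P3=1, P4=0, P5=4) → (P0=1, P1=7, P2=3, P3=1, P4=0, P5=7)
step 5: fire t2:  (P0=1, P1=7, P2=3, P3=1, P4=0, P5=7) → (P0=1, P1=8, P2=3, P3=0, P4=0, P5=7)

(P0=1, P1=8, P2=3, P3=0, P4=0, P5=7)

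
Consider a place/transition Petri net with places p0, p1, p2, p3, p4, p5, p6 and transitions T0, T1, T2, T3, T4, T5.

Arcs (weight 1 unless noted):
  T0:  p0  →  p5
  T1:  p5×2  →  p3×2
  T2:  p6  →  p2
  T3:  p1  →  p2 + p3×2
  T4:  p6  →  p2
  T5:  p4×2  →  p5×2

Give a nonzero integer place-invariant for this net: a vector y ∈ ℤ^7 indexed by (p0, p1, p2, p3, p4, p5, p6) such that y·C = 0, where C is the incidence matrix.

y = (p0:1, p1:2, p2:0, p3:1, p4:1, p5:1, p6:0)

Incidence matrix C (rows=places, cols=transitions):
       T0   T1   T2   T3   T4   T5
   p0  -1    0    0    0    0    0
   p1   0    0    0   -1    0    0
   p2   0    0    1    1    1    0
   p3   0    2    0    2    0    0
   p4   0    0    0    0    0   -2
   p5   1   -2    0    0    0    2
   p6   0    0   -1    0   -1    0

Candidate y = [1, 2, 0, 1, 1, 1, 0]; check y·C column-wise:
  col T0: 1·-1 + 2·0 + 1·0 + 1·0 + 1·1 = 0
  col T1: 1·0 + 2·0 + 1·2 + 1·0 + 1·-2 = 0
  col T2: 1·0 + 2·0 + 0·1 + 1·0 + 1·0 + 1·0 + 0·-1 = 0
  col T3: 1·0 + 2·-1 + 0·1 + 1·2 + 1·0 + 1·0 = 0
  col T4: 1·0 + 2·0 + 0·1 + 1·0 + 1·0 + 1·0 + 0·-1 = 0
  col T5: 1·0 + 2·0 + 1·0 + 1·-2 + 1·2 = 0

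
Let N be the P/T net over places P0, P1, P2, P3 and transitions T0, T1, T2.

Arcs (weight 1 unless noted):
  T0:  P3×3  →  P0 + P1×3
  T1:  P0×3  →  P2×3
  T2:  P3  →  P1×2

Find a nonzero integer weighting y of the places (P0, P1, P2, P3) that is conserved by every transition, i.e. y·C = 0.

y = (P0:3, P1:1, P2:3, P3:2)

Incidence matrix C (rows=places, cols=transitions):
       T0   T1   T2
   P0   1   -3    0
   P1   3    0    2
   P2   0    3    0
   P3  -3    0   -1

Candidate y = [3, 1, 3, 2]; check y·C column-wise:
  col T0: 3·1 + 1·3 + 3·0 + 2·-3 = 0
  col T1: 3·-3 + 1·0 + 3·3 + 2·0 = 0
  col T2: 3·0 + 1·2 + 3·0 + 2·-1 = 0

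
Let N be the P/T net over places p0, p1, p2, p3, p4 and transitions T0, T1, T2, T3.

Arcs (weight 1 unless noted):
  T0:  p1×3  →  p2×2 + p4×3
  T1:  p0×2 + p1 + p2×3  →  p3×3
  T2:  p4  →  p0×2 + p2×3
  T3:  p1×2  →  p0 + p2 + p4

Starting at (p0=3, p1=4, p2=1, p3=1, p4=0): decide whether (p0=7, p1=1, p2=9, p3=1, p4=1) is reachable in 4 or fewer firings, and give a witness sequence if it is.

YES — reachable via ⟨T0, T2, T2⟩ (3 firings)

step 1: fire T0:  (p0=3, p1=4, p2=1, p3=1, p4=0) → (p0=3, p1=1, p2=3, p3=1, p4=3)
step 2: fire T2:  (p0=3, p1=1, p2=3, p3=1, p4=3) → (p0=5, p1=1, p2=6, p3=1, p4=2)
step 3: fire T2:  (p0=5, p1=1, p2=6, p3=1, p4=2) → (p0=7, p1=1, p2=9, p3=1, p4=1)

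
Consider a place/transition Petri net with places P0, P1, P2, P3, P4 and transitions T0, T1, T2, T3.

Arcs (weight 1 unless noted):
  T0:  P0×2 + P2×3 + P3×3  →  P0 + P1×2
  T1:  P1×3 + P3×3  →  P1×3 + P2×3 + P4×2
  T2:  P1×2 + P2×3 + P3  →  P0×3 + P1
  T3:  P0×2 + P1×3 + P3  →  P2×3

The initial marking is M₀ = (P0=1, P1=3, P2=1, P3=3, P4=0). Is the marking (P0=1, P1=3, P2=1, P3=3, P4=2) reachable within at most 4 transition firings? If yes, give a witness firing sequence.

depth 0: 1 marking
depth 1: 2 markings reached so far
depth 2: 2 markings reached so far
(frontier empty at depth 2; search complete)
target is not among the 2 markings reachable within 4 steps

NO — not reachable within 4 firings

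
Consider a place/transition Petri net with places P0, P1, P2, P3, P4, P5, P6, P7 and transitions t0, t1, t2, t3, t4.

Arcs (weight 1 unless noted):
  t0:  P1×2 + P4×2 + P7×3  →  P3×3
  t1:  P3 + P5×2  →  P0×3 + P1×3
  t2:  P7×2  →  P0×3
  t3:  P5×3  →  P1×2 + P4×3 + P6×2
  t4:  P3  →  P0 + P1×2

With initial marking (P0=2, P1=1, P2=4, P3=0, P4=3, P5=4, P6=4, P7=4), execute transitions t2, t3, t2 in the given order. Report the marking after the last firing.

step 1: fire t2:  (P0=2, P1=1, P2=4, P3=0, P4=3, P5=4, P6=4, P7=4) → (P0=5, P1=1, P2=4, P3=0, P4=3, P5=4, P6=4, P7=2)
step 2: fire t3:  (P0=5, P1=1, P2=4, P3=0, P4=3, P5=4, P6=4, P7=2) → (P0=5, P1=3, P2=4, P3=0, P4=6, P5=1, P6=6, P7=2)
step 3: fire t2:  (P0=5, P1=3, P2=4, P3=0, P4=6, P5=1, P6=6, P7=2) → (P0=8, P1=3, P2=4, P3=0, P4=6, P5=1, P6=6, P7=0)

(P0=8, P1=3, P2=4, P3=0, P4=6, P5=1, P6=6, P7=0)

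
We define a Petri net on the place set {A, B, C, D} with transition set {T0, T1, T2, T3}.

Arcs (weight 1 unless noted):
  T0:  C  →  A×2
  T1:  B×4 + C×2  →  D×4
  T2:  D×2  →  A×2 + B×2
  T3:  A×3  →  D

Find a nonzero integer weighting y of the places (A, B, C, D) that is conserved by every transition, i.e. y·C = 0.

Incidence matrix C (rows=places, cols=transitions):
       T0   T1   T2   T3
    A   2    0    2   -3
    B   0   -4    2    0
    C  -1   -2    0    0
    D   0    4   -2    1

Candidate y = [1, 2, 2, 3]; check y·C column-wise:
  col T0: 1·2 + 2·0 + 2·-1 + 3·0 = 0
  col T1: 1·0 + 2·-4 + 2·-2 + 3·4 = 0
  col T2: 1·2 + 2·2 + 2·0 + 3·-2 = 0
  col T3: 1·-3 + 2·0 + 2·0 + 3·1 = 0

y = (A:1, B:2, C:2, D:3)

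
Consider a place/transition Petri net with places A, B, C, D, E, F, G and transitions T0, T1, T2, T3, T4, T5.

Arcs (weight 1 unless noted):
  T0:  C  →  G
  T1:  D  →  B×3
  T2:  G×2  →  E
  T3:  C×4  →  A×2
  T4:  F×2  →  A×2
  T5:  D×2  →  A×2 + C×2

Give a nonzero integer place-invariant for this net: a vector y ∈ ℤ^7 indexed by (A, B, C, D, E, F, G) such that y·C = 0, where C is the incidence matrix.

y = (A:2, B:1, C:1, D:3, E:2, F:2, G:1)

Incidence matrix C (rows=places, cols=transitions):
       T0   T1   T2   T3   T4   T5
    A   0    0    0    2    2    2
    B   0    3    0    0    0    0
    C  -1    0    0   -4    0    2
    D   0   -1    0    0    0   -2
    E   0    0    1    0    0    0
    F   0    0    0    0   -2    0
    G   1    0   -2    0    0    0

Candidate y = [2, 1, 1, 3, 2, 2, 1]; check y·C column-wise:
  col T0: 2·0 + 1·0 + 1·-1 + 3·0 + 2·0 + 2·0 + 1·1 = 0
  col T1: 2·0 + 1·3 + 1·0 + 3·-1 + 2·0 + 2·0 + 1·0 = 0
  col T2: 2·0 + 1·0 + 1·0 + 3·0 + 2·1 + 2·0 + 1·-2 = 0
  col T3: 2·2 + 1·0 + 1·-4 + 3·0 + 2·0 + 2·0 + 1·0 = 0
  col T4: 2·2 + 1·0 + 1·0 + 3·0 + 2·0 + 2·-2 + 1·0 = 0
  col T5: 2·2 + 1·0 + 1·2 + 3·-2 + 2·0 + 2·0 + 1·0 = 0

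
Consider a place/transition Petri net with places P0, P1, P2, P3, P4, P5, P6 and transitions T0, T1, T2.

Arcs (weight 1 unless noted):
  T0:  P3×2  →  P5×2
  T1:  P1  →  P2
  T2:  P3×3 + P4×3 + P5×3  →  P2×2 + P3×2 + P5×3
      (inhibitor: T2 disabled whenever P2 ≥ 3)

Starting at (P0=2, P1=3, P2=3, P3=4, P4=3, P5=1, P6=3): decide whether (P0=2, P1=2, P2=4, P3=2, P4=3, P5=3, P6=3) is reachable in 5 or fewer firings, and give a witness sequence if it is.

step 1: fire T0:  (P0=2, P1=3, P2=3, P3=4, P4=3, P5=1, P6=3) → (P0=2, P1=3, P2=3, P3=2, P4=3, P5=3, P6=3)
step 2: fire T1:  (P0=2, P1=3, P2=3, P3=2, P4=3, P5=3, P6=3) → (P0=2, P1=2, P2=4, P3=2, P4=3, P5=3, P6=3)

YES — reachable via ⟨T0, T1⟩ (2 firings)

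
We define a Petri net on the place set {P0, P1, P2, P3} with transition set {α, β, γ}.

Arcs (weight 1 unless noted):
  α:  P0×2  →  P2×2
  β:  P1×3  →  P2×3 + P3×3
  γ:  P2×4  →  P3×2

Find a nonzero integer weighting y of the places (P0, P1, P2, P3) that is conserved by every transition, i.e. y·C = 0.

Incidence matrix C (rows=places, cols=transitions):
        α    β    γ
   P0  -2    0    0
   P1   0   -3    0
   P2   2    3   -4
   P3   0    3    2

Candidate y = [1, 3, 1, 2]; check y·C column-wise:
  col α: 1·-2 + 3·0 + 1·2 + 2·0 = 0
  col β: 1·0 + 3·-3 + 1·3 + 2·3 = 0
  col γ: 1·0 + 3·0 + 1·-4 + 2·2 = 0

y = (P0:1, P1:3, P2:1, P3:2)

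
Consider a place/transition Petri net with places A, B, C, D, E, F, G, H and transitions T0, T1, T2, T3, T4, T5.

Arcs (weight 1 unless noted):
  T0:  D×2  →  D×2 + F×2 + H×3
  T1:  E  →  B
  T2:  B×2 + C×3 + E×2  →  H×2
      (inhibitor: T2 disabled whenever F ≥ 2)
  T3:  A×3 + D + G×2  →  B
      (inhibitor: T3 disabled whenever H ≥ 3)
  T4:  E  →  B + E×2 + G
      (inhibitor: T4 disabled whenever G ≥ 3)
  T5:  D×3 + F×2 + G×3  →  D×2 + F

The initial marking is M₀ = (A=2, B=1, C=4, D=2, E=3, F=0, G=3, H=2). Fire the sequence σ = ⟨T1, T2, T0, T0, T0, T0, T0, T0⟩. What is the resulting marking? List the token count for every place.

step 1: fire T1:  (A=2, B=1, C=4, D=2, E=3, F=0, G=3, H=2) → (A=2, B=2, C=4, D=2, E=2, F=0, G=3, H=2)
step 2: fire T2:  (A=2, B=2, C=4, D=2, E=2, F=0, G=3, H=2) → (A=2, B=0, C=1, D=2, E=0, F=0, G=3, H=4)
step 3: fire T0:  (A=2, B=0, C=1, D=2, E=0, F=0, G=3, H=4) → (A=2, B=0, C=1, D=2, E=0, F=2, G=3, H=7)
step 4: fire T0:  (A=2, B=0, C=1, D=2, E=0, F=2, G=3, H=7) → (A=2, B=0, C=1, D=2, E=0, F=4, G=3, H=10)
step 5: fire T0:  (A=2, B=0, C=1, D=2, E=0, F=4, G=3, H=10) → (A=2, B=0, C=1, D=2, E=0, F=6, G=3, H=13)
step 6: fire T0:  (A=2, B=0, C=1, D=2, E=0, F=6, G=3, H=13) → (A=2, B=0, C=1, D=2, E=0, F=8, G=3, H=16)
step 7: fire T0:  (A=2, B=0, C=1, D=2, E=0, F=8, G=3, H=16) → (A=2, B=0, C=1, D=2, E=0, F=10, G=3, H=19)
step 8: fire T0:  (A=2, B=0, C=1, D=2, E=0, F=10, G=3, H=19) → (A=2, B=0, C=1, D=2, E=0, F=12, G=3, H=22)

(A=2, B=0, C=1, D=2, E=0, F=12, G=3, H=22)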